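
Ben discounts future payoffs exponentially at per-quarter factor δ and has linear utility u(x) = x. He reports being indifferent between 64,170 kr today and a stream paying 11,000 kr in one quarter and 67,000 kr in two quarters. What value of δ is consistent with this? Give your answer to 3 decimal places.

The stream is worth 11000δ + 67000δ² today, so 11000δ + 67000δ² = 64170.
That is, 67000δ² + 11000δ − 64170 = 0, a quadratic in δ.
δ = (−11000 + √(11000² + 4·67000·64170)) / (2·67000) = (−11000 + √17318560000.00) / 134000 ≈ 0.900.

δ ≈ 0.900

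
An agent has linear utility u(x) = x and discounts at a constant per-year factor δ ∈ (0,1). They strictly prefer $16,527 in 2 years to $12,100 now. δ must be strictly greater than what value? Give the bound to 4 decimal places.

δ > 0.8556

The preference means 12100 < δ^2·16527.
So δ^2 > 12100/16527 = 0.73214; taking the square root of both positive sides preserves the inequality.
δ > (12100/16527)^(1/2) ≈ 0.8556.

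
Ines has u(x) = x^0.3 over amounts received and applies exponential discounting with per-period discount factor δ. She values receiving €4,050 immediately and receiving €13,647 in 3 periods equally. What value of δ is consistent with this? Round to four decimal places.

δ ≈ 0.8856

The payoff in 3 periods is discounted by δ^3, so u(4050) = δ^3·u(13647) and δ^3 = u(4050)/u(13647).
Since u(x) = x^0.3, δ^3 = (4050/13647)^0.3 = 0.29677^0.3 = 0.69458.
Hence δ = (0.69458)^(1/3) = 0.885609.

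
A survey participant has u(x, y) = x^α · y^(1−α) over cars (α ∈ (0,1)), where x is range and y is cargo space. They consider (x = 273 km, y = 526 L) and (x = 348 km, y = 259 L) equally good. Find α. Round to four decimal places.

α ≈ 0.7448

The Cobb–Douglas utilities coincide, so 273^α·526^(1−α) = 348^α·259^(1−α).
Taking logs: α·ln 273 + (1−α)·ln 526 = α·ln 348 + (1−α)·ln 259, i.e. α·-0.2427307 = (1−α)·-0.7084732.
So α/(1−α) = (-0.7084732)/(-0.2427307) = 2.9187622, and α = 2.9187622/3.9187622 ≈ 0.7448.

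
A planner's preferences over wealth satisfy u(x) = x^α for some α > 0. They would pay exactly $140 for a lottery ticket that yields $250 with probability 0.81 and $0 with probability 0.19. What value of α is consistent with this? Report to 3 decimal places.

α ≈ 0.363

EU(lottery) = 0.81·250^α + 0.19·0 = 0.81·250^α.
Indifference: 140^α = 0.81·250^α, so (140/250)^α = 0.81.
Take logs: α = ln 0.81 / ln(140/250) ≈ 0.36343.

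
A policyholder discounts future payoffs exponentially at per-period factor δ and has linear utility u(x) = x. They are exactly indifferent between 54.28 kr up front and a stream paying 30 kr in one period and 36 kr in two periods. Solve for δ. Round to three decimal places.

δ ≈ 0.880

Present value of the stream is 30·δ + 36·δ². Indifference gives 30δ + 36δ² = 54.28.
That is, 36δ² + 30δ − 54.28 = 0, a quadratic in δ.
The positive root is δ = [−30 + √(30² + 4·36·54.28)] / (2·36) = (−30 + 93.361)/72 ≈ 0.880.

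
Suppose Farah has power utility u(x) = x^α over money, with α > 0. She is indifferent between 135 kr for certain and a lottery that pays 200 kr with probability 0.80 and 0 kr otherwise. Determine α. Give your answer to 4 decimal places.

α ≈ 0.5677

Since u(0) = 0, the lottery's EU is 0.80·200^α.
Setting u(135) equal to that: 135^α = 0.80·200^α ⇒ (135/200)^α = 0.80.
Take logs: α = ln 0.80 / ln(135/200) ≈ 0.567734.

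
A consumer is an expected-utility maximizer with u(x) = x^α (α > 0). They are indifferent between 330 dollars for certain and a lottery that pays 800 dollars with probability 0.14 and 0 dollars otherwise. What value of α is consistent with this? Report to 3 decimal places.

Since u(0) = 0, the lottery's EU is 0.14·800^α.
Indifference: 330^α = 0.14·800^α, so (330/800)^α = 0.14.
α = ln(0.14) / ln(330/800) = -1.966113/-0.885519 ≈ 2.220.

α ≈ 2.220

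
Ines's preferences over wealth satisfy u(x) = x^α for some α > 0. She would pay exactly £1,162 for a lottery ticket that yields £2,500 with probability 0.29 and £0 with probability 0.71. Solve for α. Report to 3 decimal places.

α ≈ 1.616

EU(lottery) = 0.29·2500^α + 0.71·0 = 0.29·2500^α.
Equating: 1162^α = 0.29·2500^α, i.e. 0.4648^α = 0.29.
Taking logs: α·ln(1162/2500) = ln(0.29), so α = -1.237874 / -0.766148 ≈ 1.616.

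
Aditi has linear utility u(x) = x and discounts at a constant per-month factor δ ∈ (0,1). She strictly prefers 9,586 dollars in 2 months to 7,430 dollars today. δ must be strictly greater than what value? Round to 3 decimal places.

δ > 0.880

Comparing present values: 7430 < δ^2·9586.
Hence δ^2 > 7430/9586 = 0.77509, and x ↦ x^(1/2) is increasing on (0,∞).
δ > (7430/9586)^(1/2) ≈ 0.880.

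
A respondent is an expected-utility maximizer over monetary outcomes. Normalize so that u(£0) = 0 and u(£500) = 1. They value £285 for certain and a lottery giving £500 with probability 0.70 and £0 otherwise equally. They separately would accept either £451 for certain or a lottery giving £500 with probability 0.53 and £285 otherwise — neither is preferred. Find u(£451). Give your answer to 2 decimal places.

0.86

The first gamble pins u(£285): it must equal 0.70·1 + 0.30·0 = 0.70.
Chaining: u(£451) = 0.53·1.00 + 0.47·0.70 = 0.8590.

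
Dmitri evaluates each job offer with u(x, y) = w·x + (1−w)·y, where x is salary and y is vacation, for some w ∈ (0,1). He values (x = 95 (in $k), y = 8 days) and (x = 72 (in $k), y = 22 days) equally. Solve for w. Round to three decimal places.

Indifference: w·95 + (1−w)·8 = w·72 + (1−w)·22.
Collecting terms: w·23 = (1−w)·14.
The marginal rate of substitution is 14/23, so w = 14/(23+14) = 0.378.

w = 0.378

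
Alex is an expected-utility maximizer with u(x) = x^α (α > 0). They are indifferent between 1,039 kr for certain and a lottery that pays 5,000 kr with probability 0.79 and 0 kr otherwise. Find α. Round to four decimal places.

The lottery's expected utility is 0.79·u(5000) + 0.21·u(0) = 0.79·5000^α (since u(0) = 0 for α > 0).
Indifference: 1039^α = 0.79·5000^α, so (1039/5000)^α = 0.79.
Taking logs: α·ln(1039/5000) = ln(0.79), so α = -0.2357223 / -1.5711792 ≈ 0.1500.

α ≈ 0.1500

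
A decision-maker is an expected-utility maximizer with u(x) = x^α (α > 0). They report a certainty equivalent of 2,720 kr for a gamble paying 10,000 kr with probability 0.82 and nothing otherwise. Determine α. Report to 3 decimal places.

Since u(0) = 0, the lottery's EU is 0.82·10000^α.
Setting u(2720) equal to that: 2720^α = 0.82·10000^α ⇒ (2720/10000)^α = 0.82.
α = ln(0.82) / ln(2720/10000) = -0.198451/-1.301953 ≈ 0.152.

α ≈ 0.152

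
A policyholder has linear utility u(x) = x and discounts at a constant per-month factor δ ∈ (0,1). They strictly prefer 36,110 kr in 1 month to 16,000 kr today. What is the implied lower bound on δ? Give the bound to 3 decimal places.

Comparing present values: 16000 < δ·36110.
Dividing through by 36110 gives δ > 0.44309.

δ > 0.443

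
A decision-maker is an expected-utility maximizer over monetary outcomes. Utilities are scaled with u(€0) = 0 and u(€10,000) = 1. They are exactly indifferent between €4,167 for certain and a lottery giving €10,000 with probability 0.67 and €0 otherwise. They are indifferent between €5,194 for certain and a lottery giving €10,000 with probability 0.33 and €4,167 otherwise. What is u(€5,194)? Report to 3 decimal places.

0.779

First, u(€4,167) = 0.67·u(€10,000) + 0.33·u(€0) = 0.67.
The second indifference gives u(€5,194) = 0.33·u(€10,000) + 0.67·u(€4,167) = 0.33·1.00 + 0.67·0.67 = 0.7789.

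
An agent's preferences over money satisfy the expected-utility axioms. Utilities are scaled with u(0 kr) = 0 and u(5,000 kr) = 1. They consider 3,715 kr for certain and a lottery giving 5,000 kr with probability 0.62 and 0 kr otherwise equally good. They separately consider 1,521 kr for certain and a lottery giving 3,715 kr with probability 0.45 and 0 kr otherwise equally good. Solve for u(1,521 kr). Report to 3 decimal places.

0.279

First, u(3,715 kr) = 0.62·u(5,000 kr) + 0.38·u(0 kr) = 0.62.
Chaining: u(1,521 kr) = 0.45·0.62 + 0.55·0.00 = 0.2790.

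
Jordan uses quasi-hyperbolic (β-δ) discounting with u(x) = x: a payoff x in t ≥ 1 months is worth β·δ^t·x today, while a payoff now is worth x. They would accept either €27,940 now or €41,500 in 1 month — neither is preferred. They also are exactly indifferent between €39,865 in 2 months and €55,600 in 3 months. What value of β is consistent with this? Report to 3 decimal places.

β ≈ 0.939

Both payoffs in the second observation are in the future, so β drops out: δ^2·39865 = δ^3·55600 ⇒ δ = 39865/55600 = 0.71700.
Substituting δ into 27940 = β·δ·41500: β = 27940/(29755.351) ≈ 0.939.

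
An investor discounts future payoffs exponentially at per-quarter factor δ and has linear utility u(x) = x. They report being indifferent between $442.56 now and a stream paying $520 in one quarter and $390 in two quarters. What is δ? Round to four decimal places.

Equating present values: 442.56 = 520δ + 390δ².
Rearranged: 390δ² + 520δ − 442.56 = 0.
δ = (−520 + √(520² + 4·390·442.56)) / (2·390) = (−520 + √960793.60) / 780 ≈ 0.5900.

δ ≈ 0.5900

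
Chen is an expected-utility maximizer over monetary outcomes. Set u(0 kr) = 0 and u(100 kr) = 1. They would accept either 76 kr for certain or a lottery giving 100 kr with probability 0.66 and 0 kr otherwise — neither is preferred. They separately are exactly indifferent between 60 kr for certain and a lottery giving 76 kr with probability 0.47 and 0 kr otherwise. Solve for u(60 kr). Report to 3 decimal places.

0.310

First, u(76 kr) = 0.66·u(100 kr) + 0.34·u(0 kr) = 0.66.
Then u(60 kr) = 0.47·u(76 kr) + 0.53·u(0 kr) = 0.47·0.66 + 0.53·0.00 = 0.3102.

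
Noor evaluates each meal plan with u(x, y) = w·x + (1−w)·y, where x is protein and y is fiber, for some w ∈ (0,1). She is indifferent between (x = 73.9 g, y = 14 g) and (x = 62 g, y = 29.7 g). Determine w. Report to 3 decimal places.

w = 0.569

u(73.9,14) = u(62,29.7) means w·73.9 + (1−w)·14 = w·62 + (1−w)·29.7.
Collecting terms: w·11.9 = (1−w)·15.7.
So w/(1−w) = 15.7/11.9 = 1.3193, giving w = 15.7/(11.9+15.7) = 0.569.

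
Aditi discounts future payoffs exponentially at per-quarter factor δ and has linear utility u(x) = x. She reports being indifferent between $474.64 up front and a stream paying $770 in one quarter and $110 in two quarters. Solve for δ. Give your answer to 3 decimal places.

Equating present values: 474.64 = 770δ + 110δ².
That is, 110δ² + 770δ − 474.64 = 0, a quadratic in δ.
The positive root is δ = [−770 + √(770² + 4·110·474.64)] / (2·110) = (−770 + 895.400)/220 ≈ 0.570.

δ ≈ 0.570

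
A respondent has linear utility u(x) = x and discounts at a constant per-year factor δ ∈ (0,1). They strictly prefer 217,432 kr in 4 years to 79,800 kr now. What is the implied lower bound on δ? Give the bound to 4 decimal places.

Under u(x) = x this choice says 79800 < δ^4·217432.
So δ^4 > 79800/217432 = 0.36701; taking the 4th root of both positive sides preserves the inequality.
δ > (79800/217432)^(1/4) ≈ 0.7783.

δ > 0.7783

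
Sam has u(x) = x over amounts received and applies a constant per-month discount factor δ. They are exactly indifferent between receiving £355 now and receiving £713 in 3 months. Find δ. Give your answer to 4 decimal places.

Equating discounted utilities: u(355) = δ^3·u(713) ⇒ δ^3 = u(355)/u(713).
With u(x) = x: δ^3 = 355/713 = 0.49790.
Taking the cube root: δ = 0.49790^(1/3) ≈ 0.7926.

δ ≈ 0.7926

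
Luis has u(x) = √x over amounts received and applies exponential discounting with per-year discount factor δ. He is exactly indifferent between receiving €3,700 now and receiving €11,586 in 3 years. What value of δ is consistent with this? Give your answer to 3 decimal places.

Equating discounted utilities: u(3700) = δ^3·u(11586) ⇒ δ^3 = u(3700)/u(11586).
With u(x) = √x: δ^3 = √3700/√11586 = √(3700/11586) = 0.56511.
Taking the cube root: δ = 0.56511^(1/3) ≈ 0.827.

δ ≈ 0.827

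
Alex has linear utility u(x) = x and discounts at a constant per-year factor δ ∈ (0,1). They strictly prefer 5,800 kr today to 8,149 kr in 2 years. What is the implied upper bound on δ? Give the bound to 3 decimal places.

Comparing present values: 5800 > δ^2·8149.
Hence δ^2 < 5800/8149 = 0.71174, and x ↦ x^(1/2) is increasing on (0,∞).
δ < (5800/8149)^(1/2) ≈ 0.844.

δ < 0.844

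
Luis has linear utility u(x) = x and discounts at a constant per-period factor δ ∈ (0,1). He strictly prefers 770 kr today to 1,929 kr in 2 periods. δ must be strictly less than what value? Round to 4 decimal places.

δ < 0.6318

Under u(x) = x this choice says 770 > δ^2·1929.
So δ^2 < 770/1929 = 0.39917; taking the square root of both positive sides preserves the inequality.
δ < 0.39917^(1/2) = 0.6318.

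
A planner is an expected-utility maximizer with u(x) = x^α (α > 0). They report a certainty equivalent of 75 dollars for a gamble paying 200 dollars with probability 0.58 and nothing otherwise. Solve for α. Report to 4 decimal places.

EU(lottery) = 0.58·200^α + 0.42·0 = 0.58·200^α.
Indifference: 75^α = 0.58·200^α, so (75/200)^α = 0.58.
Take logs: α = ln 0.58 / ln(75/200) ≈ 0.555374.

α ≈ 0.5554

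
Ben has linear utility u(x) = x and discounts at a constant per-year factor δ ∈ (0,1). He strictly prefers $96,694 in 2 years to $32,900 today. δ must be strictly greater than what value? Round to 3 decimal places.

δ > 0.583

Under u(x) = x this choice says 32900 < δ^2·96694.
Hence δ^2 > 32900/96694 = 0.34025, and x ↦ x^(1/2) is increasing on (0,∞).
δ > (32900/96694)^(1/2) ≈ 0.583.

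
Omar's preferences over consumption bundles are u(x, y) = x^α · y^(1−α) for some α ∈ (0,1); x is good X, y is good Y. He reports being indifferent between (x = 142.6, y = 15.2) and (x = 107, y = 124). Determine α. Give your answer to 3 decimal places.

The Cobb–Douglas utilities coincide, so 142.6^α·15.2^(1−α) = 107^α·124^(1−α).
Taking logs: α·ln 142.6 + (1−α)·ln 15.2 = α·ln 107 + (1−α)·ln 124, i.e. α·0.287215 = (1−α)·2.098986.
Thus α·(2.386201) = 2.098986, so α = 2.098986/2.386201 ≈ 0.880.

α ≈ 0.880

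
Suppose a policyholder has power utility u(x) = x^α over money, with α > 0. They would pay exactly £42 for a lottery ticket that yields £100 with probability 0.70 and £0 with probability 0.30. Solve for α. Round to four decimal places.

α ≈ 0.4112

Since u(0) = 0, the lottery's EU is 0.70·100^α.
Indifference: 42^α = 0.70·100^α, so (42/100)^α = 0.70.
Take logs: α = ln 0.70 / ln(42/100) ≈ 0.411152.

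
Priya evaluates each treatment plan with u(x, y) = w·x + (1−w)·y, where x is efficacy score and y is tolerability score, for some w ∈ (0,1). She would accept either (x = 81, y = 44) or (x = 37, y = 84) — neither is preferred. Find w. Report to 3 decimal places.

w = 0.476

u(81,44) = u(37,84) means w·81 + (1−w)·44 = w·37 + (1−w)·84.
Rearranging, 44·w − 40·(1−w) = 0.
So w/(1−w) = 40/44 = 0.9091, giving w = 40/(44+40) = 0.476.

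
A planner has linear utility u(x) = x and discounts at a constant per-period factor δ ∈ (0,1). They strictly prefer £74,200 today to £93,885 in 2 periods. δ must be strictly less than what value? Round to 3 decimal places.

δ < 0.889

Comparing present values: 74200 > δ^2·93885.
So δ^2 < 74200/93885 = 0.79033; taking the square root of both positive sides preserves the inequality.
δ < 0.79033^(1/2) = 0.889.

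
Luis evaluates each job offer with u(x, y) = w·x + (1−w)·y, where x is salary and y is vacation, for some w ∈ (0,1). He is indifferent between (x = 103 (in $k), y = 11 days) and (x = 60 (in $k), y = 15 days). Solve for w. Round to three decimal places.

u(103,11) = u(60,15) means w·103 + (1−w)·11 = w·60 + (1−w)·15.
Rearranging, 43·w − 4·(1−w) = 0.
The marginal rate of substitution is 4/43, so w = 4/(43+4) = 0.085.

w = 0.085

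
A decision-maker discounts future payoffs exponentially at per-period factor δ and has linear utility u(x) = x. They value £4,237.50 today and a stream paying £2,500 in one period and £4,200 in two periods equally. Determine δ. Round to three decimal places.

The stream is worth 2500δ + 4200δ² today, so 2500δ + 4200δ² = 4237.50.
So 4200δ² + 2500δ − 4237.50 = 0.
δ = (−2500 + √(2500² + 4·4200·4237.50)) / (2·4200) = (−2500 + √77440000.00) / 8400 ≈ 0.750.

δ ≈ 0.750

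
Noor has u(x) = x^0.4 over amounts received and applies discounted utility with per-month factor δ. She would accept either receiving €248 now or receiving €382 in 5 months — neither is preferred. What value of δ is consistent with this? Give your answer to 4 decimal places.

The payoff in 5 months is discounted by δ^5, so u(248) = δ^5·u(382) and δ^5 = u(248)/u(382).
Since u(x) = x^0.4, δ^5 = (248/382)^0.4 = 0.64921^0.4 = 0.84131.
Hence δ = (0.84131)^(1/5) = 0.966031.

δ ≈ 0.9660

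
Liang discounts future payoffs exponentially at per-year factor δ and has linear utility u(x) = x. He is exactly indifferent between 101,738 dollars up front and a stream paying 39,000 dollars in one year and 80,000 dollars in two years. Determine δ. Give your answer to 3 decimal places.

Equating present values: 101738 = 39000δ + 80000δ².
That is, 80000δ² + 39000δ − 101738 = 0, a quadratic in δ.
By the quadratic formula (taking the positive root), δ = (−39000 + √34077160000.00) / 160000 ≈ 0.910.

δ ≈ 0.910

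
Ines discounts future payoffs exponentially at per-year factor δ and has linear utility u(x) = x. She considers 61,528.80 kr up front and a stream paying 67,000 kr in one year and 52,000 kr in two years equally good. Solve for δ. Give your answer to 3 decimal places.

The stream is worth 67000δ + 52000δ² today, so 67000δ + 52000δ² = 61528.80.
That is, 52000δ² + 67000δ − 61528.80 = 0, a quadratic in δ.
The positive root is δ = [−67000 + √(67000² + 4·52000·61528.80)] / (2·52000) = (−67000 + 131480.000)/104000 ≈ 0.620.

δ ≈ 0.620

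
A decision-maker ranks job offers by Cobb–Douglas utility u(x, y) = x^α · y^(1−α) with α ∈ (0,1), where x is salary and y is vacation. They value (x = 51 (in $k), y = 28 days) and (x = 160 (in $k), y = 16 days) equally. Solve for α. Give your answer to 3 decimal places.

Indifference: 51^α · 28^(1−α) = 160^α · 16^(1−α).
(51/160)^α = (16/28)^(1−α); take logs: α·ln(51/160) = (1−α)·ln(16/28), i.e. α·-1.143348 = (1−α)·-0.559616.
So α/(1−α) = (-0.559616)/(-1.143348) = 0.489454, and α = 0.489454/1.489454 ≈ 0.329.

α ≈ 0.329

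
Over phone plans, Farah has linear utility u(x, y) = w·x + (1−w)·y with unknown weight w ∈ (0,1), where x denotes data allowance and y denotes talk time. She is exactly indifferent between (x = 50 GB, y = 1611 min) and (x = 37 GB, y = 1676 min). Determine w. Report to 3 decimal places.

w = 0.833

u(50,1611) = u(37,1676) means w·50 + (1−w)·1611 = w·37 + (1−w)·1676.
Collecting terms: w·13 = (1−w)·65.
The marginal rate of substitution is 65/13, so w = 65/(13+65) = 0.833.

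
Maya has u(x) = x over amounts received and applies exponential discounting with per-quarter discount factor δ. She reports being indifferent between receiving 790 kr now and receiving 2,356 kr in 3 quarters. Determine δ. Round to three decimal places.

δ ≈ 0.695

The payoff in 3 quarters is discounted by δ^3, so u(790) = δ^3·u(2356) and δ^3 = u(790)/u(2356).
With u(x) = x: δ^3 = 790/2356 = 0.33531.
So δ = 0.33531^(1/3) ≈ 0.695.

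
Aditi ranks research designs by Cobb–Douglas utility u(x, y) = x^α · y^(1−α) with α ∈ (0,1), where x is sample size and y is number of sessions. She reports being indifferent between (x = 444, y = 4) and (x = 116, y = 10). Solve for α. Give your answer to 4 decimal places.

α ≈ 0.4057

Set the two utilities equal: 444^α·4^(1−α) = 116^α·10^(1−α).
(444/116)^α = (10/4)^(1−α); take logs: α·ln(444/116) = (1−α)·ln(10/4), i.e. α·1.3422344 = (1−α)·0.9162907.
Thus α·(2.2585251) = 0.9162907, so α = 0.9162907/2.2585251 ≈ 0.4057.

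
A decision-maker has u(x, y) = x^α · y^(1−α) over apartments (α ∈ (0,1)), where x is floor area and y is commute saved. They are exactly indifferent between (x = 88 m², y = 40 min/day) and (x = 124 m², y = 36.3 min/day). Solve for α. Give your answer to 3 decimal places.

Indifference: 88^α · 40^(1−α) = 124^α · 36.3^(1−α).
Rearrange to (88/124)^α = (36.3/40)^(1−α) and take logs: α·-0.342945 = (1−α)·-0.097062.
With A = -0.342945 and B = -0.097062: α·A = (1−α)·B, so α = B/(A+B) = -0.097062/-0.440007 ≈ 0.221.

α ≈ 0.221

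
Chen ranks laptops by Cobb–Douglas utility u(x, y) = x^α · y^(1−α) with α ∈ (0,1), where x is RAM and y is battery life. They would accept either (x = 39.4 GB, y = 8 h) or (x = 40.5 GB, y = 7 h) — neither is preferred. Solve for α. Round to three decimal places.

α ≈ 0.829

Set the two utilities equal: 39.4^α·8^(1−α) = 40.5^α·7^(1−α).
(39.4/40.5)^α = (7/8)^(1−α); take logs: α·ln(39.4/40.5) = (1−α)·ln(7/8), i.e. α·-0.027536 = (1−α)·-0.133531.
Thus α·(-0.161067) = -0.133531, so α = -0.133531/-0.161067 ≈ 0.829.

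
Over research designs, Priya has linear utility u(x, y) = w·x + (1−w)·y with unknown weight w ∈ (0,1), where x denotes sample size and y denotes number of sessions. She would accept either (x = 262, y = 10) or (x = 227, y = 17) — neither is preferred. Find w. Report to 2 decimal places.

Indifference: w·262 + (1−w)·10 = w·227 + (1−w)·17.
w·(262−227) = (1−w)·(17−10), i.e. w·35 = (1−w)·7.
The marginal rate of substitution is 7/35, so w = 7/(35+7) = 0.17.

w = 0.17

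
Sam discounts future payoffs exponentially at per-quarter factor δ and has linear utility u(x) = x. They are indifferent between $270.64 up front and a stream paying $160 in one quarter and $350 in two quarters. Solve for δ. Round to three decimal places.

The stream is worth 160δ + 350δ² today, so 160δ + 350δ² = 270.64.
That is, 350δ² + 160δ − 270.64 = 0, a quadratic in δ.
By the quadratic formula (taking the positive root), δ = (−160 + √404496.00) / 700 ≈ 0.680.

δ ≈ 0.680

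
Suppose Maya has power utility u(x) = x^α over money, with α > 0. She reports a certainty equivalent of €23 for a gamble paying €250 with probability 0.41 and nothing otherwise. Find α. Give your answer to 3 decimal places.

α ≈ 0.374

Since u(0) = 0, the lottery's EU is 0.41·250^α.
Equating: 23^α = 0.41·250^α, i.e. 0.0920^α = 0.41.
Taking logs: α·ln(23/250) = ln(0.41), so α = -0.891598 / -2.385967 ≈ 0.374.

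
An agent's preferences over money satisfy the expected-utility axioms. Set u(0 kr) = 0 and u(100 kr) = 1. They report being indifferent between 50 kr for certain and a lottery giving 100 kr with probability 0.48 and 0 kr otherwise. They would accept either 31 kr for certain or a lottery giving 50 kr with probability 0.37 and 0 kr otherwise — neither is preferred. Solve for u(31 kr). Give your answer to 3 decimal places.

From the first indifference, u(50 kr) = 0.48·u(100 kr) + 0.52·u(0 kr) = 0.48·1 + 0.52·0 = 0.48.
Then u(31 kr) = 0.37·u(50 kr) + 0.63·u(0 kr) = 0.37·0.48 + 0.63·0.00 = 0.1776.

0.178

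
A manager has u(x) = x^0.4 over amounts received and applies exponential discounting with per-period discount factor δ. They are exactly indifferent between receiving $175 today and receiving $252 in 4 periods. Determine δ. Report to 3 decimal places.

δ ≈ 0.964

Indifference means u(175) = δ^4 · u(252), so δ^4 = u(175)/u(252).
With u(x) = x^0.4: δ^4 = 175^0.4/252^0.4 = (175/252)^0.4 = 0.86428.
So δ = 0.86428^(1/4) ≈ 0.964.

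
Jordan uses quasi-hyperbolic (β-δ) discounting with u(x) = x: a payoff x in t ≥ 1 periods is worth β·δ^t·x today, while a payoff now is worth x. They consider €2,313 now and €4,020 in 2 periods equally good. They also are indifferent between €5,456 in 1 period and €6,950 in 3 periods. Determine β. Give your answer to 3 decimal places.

Both payoffs in the second observation are in the future, so β drops out: δ^1·5456 = δ^3·6950 ⇒ δ^2 = 5456/6950 = 0.78504, so δ = 0.88602.
The first indifference: 2313 = β·δ^2·4020, so β = 2313/(δ^2·4020) = 2313/(0.78504·4020) ≈ 0.733.

β ≈ 0.733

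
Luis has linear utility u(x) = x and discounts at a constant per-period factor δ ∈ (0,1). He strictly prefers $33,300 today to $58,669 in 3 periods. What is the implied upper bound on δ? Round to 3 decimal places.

δ < 0.828

Comparing present values: 33300 > δ^3·58669.
Hence δ^3 < 33300/58669 = 0.56759, and x ↦ x^(1/3) is increasing on (0,∞).
δ < 0.56759^(1/3) = 0.828.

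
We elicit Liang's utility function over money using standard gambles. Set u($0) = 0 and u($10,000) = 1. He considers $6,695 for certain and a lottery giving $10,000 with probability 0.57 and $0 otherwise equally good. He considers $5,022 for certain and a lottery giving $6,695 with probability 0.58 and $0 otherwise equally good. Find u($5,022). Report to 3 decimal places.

The first gamble pins u($6,695): it must equal 0.57·1 + 0.43·0 = 0.57.
Then u($5,022) = 0.58·u($6,695) + 0.42·u($0) = 0.58·0.57 + 0.42·0.00 = 0.3306.

0.331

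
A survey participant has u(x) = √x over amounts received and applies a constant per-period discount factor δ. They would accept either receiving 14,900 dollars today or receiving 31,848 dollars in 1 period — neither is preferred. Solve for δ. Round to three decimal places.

Indifference means u(14900) = δ · u(31848), so δ = u(14900)/u(31848).
Since u(x) = √x, δ = √(14900/31848) = 0.68399.

δ ≈ 0.684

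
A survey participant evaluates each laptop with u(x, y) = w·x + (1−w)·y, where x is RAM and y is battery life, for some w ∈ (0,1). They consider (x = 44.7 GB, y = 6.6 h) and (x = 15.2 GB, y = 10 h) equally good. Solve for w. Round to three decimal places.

Indifference: w·44.7 + (1−w)·6.6 = w·15.2 + (1−w)·10.
w·(44.7−15.2) = (1−w)·(10−6.6), i.e. w·29.5 = (1−w)·3.4.
So w/(1−w) = 3.4/29.5 = 0.1153, giving w = 3.4/(29.5+3.4) = 0.103.

w = 0.103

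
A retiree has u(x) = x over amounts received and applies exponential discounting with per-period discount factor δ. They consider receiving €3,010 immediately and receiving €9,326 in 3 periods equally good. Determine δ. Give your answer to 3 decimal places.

δ ≈ 0.686

Equating discounted utilities: u(3010) = δ^3·u(9326) ⇒ δ^3 = u(3010)/u(9326).
With u(x) = x: δ^3 = 3010/9326 = 0.32275.
Taking the cube root: δ = 0.32275^(1/3) ≈ 0.686.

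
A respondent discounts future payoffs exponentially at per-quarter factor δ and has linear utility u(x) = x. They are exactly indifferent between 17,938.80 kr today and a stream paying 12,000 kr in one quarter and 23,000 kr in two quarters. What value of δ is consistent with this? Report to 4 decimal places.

The stream is worth 12000δ + 23000δ² today, so 12000δ + 23000δ² = 17938.80.
So 23000δ² + 12000δ − 17938.80 = 0.
The positive root is δ = [−12000 + √(12000² + 4·23000·17938.80)] / (2·23000) = (−12000 + 42360.000)/46000 ≈ 0.6600.

δ ≈ 0.6600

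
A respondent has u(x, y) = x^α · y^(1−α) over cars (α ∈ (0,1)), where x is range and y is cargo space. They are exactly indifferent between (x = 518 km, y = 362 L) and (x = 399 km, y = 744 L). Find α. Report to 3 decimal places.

α ≈ 0.734

Indifference: 518^α · 362^(1−α) = 399^α · 744^(1−α).
Rearrange to (518/399)^α = (744/362)^(1−α) and take logs: α·0.261014 = (1−α)·0.720397.
Thus α·(0.981411) = 0.720397, so α = 0.720397/0.981411 ≈ 0.734.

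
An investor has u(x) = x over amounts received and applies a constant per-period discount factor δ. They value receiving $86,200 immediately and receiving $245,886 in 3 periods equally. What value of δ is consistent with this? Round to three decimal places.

The payoff in 3 periods is discounted by δ^3, so u(86200) = δ^3·u(245886) and δ^3 = u(86200)/u(245886).
With u(x) = x: δ^3 = 86200/245886 = 0.35057.
So δ = 0.35057^(1/3) ≈ 0.705.

δ ≈ 0.705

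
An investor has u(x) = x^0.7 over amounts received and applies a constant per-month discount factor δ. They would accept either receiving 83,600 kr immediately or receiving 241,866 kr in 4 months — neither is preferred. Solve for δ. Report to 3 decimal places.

δ ≈ 0.830

Indifference means u(83600) = δ^4 · u(241866), so δ^4 = u(83600)/u(241866).
Since u(x) = x^0.7, δ^4 = (83600/241866)^0.7 = 0.34565^0.7 = 0.47538.
Hence δ = (0.47538)^(1/4) = 0.83035.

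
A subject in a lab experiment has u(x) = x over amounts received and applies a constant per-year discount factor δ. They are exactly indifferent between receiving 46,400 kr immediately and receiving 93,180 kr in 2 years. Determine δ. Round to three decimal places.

δ ≈ 0.706

Indifference means u(46400) = δ^2 · u(93180), so δ^2 = u(46400)/u(93180).
With u(x) = x: δ^2 = 46400/93180 = 0.49796.
Taking the square root: δ = 0.49796^(1/2) ≈ 0.706.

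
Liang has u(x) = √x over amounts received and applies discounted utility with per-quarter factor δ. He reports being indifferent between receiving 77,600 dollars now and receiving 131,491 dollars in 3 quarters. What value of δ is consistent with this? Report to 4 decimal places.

δ ≈ 0.9159

Indifference means u(77600) = δ^3 · u(131491), so δ^3 = u(77600)/u(131491).
With u(x) = √x: δ^3 = √77600/√131491 = √(77600/131491) = 0.76822.
So δ = 0.76822^(1/3) ≈ 0.9159.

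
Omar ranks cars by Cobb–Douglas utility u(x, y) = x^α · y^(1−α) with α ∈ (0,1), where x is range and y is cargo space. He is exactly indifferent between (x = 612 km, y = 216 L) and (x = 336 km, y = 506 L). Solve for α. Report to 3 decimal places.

α ≈ 0.587

The Cobb–Douglas utilities coincide, so 612^α·216^(1−α) = 336^α·506^(1−α).
Rearrange to (612/336)^α = (506/216)^(1−α) and take logs: α·0.599621 = (1−α)·0.851258.
So α/(1−α) = (0.851258)/(0.599621) = 1.419660, and α = 1.419660/2.419660 ≈ 0.587.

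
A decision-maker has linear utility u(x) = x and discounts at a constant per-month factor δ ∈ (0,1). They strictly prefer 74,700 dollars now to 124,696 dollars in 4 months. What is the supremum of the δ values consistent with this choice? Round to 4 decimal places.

The preference means 74700 > δ^4·124696.
Hence δ^4 < 74700/124696 = 0.59906, and x ↦ x^(1/4) is increasing on (0,∞).
δ < (74700/124696)^(1/4) ≈ 0.8798.

δ < 0.8798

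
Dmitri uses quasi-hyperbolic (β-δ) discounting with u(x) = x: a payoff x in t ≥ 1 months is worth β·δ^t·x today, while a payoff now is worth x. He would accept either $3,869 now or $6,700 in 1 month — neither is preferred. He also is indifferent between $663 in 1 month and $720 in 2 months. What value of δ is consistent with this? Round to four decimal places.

From the later pair, β·δ^1·663 = β·δ^2·720; dividing through, δ = 663/720 = 0.92083.

δ ≈ 0.9208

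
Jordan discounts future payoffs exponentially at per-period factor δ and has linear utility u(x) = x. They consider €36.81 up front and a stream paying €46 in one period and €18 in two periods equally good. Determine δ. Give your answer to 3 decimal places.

δ ≈ 0.640

Equating present values: 36.81 = 46δ + 18δ².
That is, 18δ² + 46δ − 36.81 = 0, a quadratic in δ.
By the quadratic formula (taking the positive root), δ = (−46 + √4766.32) / 36 ≈ 0.640.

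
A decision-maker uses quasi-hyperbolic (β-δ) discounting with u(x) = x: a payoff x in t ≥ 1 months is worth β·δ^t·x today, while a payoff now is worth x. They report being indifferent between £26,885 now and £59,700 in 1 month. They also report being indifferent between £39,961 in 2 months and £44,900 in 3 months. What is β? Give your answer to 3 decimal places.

β ≈ 0.506

Both payoffs in the second observation are in the future, so β drops out: δ^2·39961 = δ^3·44900 ⇒ δ = 39961/44900 = 0.89000.
Now use the now-vs-future pair: 26885 = β·δ·59700 gives β = 26885/(0.89000·59700) ≈ 0.506.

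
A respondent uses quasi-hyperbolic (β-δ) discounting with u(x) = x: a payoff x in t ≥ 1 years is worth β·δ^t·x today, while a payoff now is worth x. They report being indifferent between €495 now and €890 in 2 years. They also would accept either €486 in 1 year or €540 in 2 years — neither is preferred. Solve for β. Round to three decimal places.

Both payoffs in the second observation are in the future, so β drops out: δ^1·486 = δ^2·540 ⇒ δ = 486/540 = 0.90000.
Substituting δ into 495 = β·δ^2·890: β = 495/(720.900) ≈ 0.687.

β ≈ 0.687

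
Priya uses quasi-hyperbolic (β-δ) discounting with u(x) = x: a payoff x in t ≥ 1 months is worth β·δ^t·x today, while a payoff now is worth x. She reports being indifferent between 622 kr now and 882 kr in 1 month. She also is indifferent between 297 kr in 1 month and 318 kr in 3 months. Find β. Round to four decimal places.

β ≈ 0.7297

Both payoffs in the second observation are in the future, so β drops out: δ^1·297 = δ^3·318 ⇒ δ^2 = 297/318 = 0.93396, so δ = 0.96642.
Now use the now-vs-future pair: 622 = β·δ·882 gives β = 622/(0.96642·882) ≈ 0.7297.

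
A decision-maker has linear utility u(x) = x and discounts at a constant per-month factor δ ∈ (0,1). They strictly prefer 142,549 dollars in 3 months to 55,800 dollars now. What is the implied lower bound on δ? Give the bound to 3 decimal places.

δ > 0.732

Comparing present values: 55800 < δ^3·142549.
Dividing by 142549: δ^3 > 0.39144. Both sides are positive, so the cube root keeps the direction.
δ > (55800/142549)^(1/3) ≈ 0.732.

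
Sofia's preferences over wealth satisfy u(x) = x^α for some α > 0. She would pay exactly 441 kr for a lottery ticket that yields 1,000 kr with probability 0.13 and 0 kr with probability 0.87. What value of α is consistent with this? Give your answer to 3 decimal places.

α ≈ 2.492

The lottery's expected utility is 0.13·u(1000) + 0.87·u(0) = 0.13·1000^α (since u(0) = 0 for α > 0).
Equating: 441^α = 0.13·1000^α, i.e. 0.4410^α = 0.13.
α = ln(0.13) / ln(441/1000) = -2.040221/-0.818710 ≈ 2.492.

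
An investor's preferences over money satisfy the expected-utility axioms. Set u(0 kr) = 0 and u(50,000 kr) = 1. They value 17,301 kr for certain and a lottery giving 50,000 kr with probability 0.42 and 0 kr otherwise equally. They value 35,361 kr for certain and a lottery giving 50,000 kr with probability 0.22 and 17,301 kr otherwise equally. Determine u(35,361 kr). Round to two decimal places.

The first gamble pins u(17,301 kr): it must equal 0.42·1 + 0.58·0 = 0.42.
The second indifference gives u(35,361 kr) = 0.22·u(50,000 kr) + 0.78·u(17,301 kr) = 0.22·1.00 + 0.78·0.42 = 0.5476.

0.55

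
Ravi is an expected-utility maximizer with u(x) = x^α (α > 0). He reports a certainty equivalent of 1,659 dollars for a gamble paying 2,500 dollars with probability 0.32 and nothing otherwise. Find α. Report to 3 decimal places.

α ≈ 2.779

The lottery's expected utility is 0.32·u(2500) + 0.68·u(0) = 0.32·2500^α (since u(0) = 0 for α > 0).
Equating: 1659^α = 0.32·2500^α, i.e. 0.6636^α = 0.32.
α = ln(0.32) / ln(1659/2500) = -1.139434/-0.410076 ≈ 2.779.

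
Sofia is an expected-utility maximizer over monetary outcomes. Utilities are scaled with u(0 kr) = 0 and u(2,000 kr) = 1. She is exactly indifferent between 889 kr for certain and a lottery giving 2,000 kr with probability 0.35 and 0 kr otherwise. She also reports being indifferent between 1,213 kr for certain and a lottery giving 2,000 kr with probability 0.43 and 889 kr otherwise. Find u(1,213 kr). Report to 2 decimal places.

0.63

First, u(889 kr) = 0.35·u(2,000 kr) + 0.65·u(0 kr) = 0.35.
Chaining: u(1,213 kr) = 0.43·1.00 + 0.57·0.35 = 0.6295.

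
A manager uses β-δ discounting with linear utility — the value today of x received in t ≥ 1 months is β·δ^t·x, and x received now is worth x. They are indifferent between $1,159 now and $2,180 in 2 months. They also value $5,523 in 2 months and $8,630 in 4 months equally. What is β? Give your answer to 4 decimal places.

β ≈ 0.8307

From the later pair, β·δ^2·5523 = β·δ^4·8630; dividing through, δ^2 = 5523/8630 = 0.63998, so δ = 0.79999.
The first indifference: 1159 = β·δ^2·2180, so β = 1159/(δ^2·2180) = 1159/(0.63998·2180) ≈ 0.8307.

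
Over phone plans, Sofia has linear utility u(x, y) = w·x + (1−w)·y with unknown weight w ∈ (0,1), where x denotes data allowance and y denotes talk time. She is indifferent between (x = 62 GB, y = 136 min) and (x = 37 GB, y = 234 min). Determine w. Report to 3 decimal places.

w = 0.797

Indifference: w·62 + (1−w)·136 = w·37 + (1−w)·234.
Rearranging, 25·w − 98·(1−w) = 0.
The marginal rate of substitution is 98/25, so w = 98/(25+98) = 0.797.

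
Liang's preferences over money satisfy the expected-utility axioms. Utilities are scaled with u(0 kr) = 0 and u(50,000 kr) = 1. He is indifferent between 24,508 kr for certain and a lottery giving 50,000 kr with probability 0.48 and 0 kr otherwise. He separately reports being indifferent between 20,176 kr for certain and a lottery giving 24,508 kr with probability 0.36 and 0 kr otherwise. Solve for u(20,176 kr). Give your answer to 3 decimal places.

From the first indifference, u(24,508 kr) = 0.48·u(50,000 kr) + 0.52·u(0 kr) = 0.48·1 + 0.52·0 = 0.48.
Chaining: u(20,176 kr) = 0.36·0.48 + 0.64·0.00 = 0.1728.

0.173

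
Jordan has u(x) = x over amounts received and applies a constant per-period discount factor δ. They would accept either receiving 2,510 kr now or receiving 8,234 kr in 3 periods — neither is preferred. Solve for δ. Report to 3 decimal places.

The payoff in 3 periods is discounted by δ^3, so u(2510) = δ^3·u(8234) and δ^3 = u(2510)/u(8234).
With u(x) = x: δ^3 = 2510/8234 = 0.30483.
Hence δ = (0.30483)^(1/3) = 0.67301.

δ ≈ 0.673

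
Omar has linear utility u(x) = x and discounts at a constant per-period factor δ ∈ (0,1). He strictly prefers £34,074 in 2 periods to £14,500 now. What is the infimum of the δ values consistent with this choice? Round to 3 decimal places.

The preference means 14500 < δ^2·34074.
So δ^2 > 14500/34074 = 0.42554; taking the square root of both positive sides preserves the inequality.
δ > 0.42554^(1/2) = 0.652.

δ > 0.652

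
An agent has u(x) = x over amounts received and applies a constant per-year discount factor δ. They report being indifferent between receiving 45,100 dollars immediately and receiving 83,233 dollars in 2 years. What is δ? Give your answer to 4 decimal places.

Equating discounted utilities: u(45100) = δ^2·u(83233) ⇒ δ^2 = u(45100)/u(83233).
With u(x) = x: δ^2 = 45100/83233 = 0.54185.
Hence δ = (0.54185)^(1/2) = 0.736106.

δ ≈ 0.7361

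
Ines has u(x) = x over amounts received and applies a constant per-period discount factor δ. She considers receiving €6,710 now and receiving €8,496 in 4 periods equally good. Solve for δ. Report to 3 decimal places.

Indifference means u(6710) = δ^4 · u(8496), so δ^4 = u(6710)/u(8496).
With u(x) = x: δ^4 = 6710/8496 = 0.78978.
So δ = 0.78978^(1/4) ≈ 0.943.

δ ≈ 0.943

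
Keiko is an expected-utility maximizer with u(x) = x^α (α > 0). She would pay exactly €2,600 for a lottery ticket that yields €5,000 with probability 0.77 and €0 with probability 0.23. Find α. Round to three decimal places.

Since u(0) = 0, the lottery's EU is 0.77·5000^α.
Equating: 2600^α = 0.77·5000^α, i.e. 0.5200^α = 0.77.
Taking logs: α·ln(2600/5000) = ln(0.77), so α = -0.261365 / -0.653926 ≈ 0.400.

α ≈ 0.400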